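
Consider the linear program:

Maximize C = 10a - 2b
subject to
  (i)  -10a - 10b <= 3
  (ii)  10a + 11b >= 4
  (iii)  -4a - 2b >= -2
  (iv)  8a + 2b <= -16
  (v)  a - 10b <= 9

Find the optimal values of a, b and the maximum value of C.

a = -46/17, b = 48/17, maximum C = -556/17

The feasible region is unbounded (it extends along (-1, 2), (-1, 1)), but C strictly decreases along every unbounded feasible direction, so there is no improving ray and the maximum is attained at a vertex.

At the optimal vertex, 10a + 11b = 4 and 8a + 2b = -16.
Solving simultaneously gives a = -46/17, b = 48/17.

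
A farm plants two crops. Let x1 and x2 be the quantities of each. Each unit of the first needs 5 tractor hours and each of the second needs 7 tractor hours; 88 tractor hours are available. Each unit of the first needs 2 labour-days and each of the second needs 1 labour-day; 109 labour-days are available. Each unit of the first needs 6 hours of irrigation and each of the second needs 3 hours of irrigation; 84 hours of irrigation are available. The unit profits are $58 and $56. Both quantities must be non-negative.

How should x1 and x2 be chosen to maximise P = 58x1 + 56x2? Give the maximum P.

Extreme points and P = 58x1 + 56x2:
  (0, 0) → P = 0
  (0, 88/7) → P = 704
  (14, 0) → P = 812
  (12, 4) → P = 920

The binding constraints are 5x1 + 7x2 = 88 and 6x1 + 3x2 = 84.
Solving simultaneously gives x1 = 12, x2 = 4.

x1 = 12, x2 = 4, maximum P = 920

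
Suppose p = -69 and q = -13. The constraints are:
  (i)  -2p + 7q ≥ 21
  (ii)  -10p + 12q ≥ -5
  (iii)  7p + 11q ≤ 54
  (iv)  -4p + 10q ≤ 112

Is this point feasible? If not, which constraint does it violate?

not feasible — violates (iv)

Constraint (iv): -4p + 10q = 146, which is not ≤ 112. All other constraints are satisfied.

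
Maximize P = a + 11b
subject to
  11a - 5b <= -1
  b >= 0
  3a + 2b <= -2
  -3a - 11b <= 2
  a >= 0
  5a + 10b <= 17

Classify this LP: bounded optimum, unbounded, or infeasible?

The boundaries 11a - 5b = -1 and a = 0 meet at (0, 1/5), but that point violates 3a + 2b ≤ -2. Every candidate vertex is excluded by some other constraint, so the feasible region is empty.

infeasible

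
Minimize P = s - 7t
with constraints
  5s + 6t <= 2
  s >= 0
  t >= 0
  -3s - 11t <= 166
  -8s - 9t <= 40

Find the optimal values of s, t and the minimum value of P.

Extreme points and P = s - 7t:
  (0, 1/3) → P = -7/3
  (2/5, 0) → P = 2/5
  (0, 0) → P = 0

At the optimal vertex, 5s + 6t = 2 and s = 0.
Solving simultaneously gives s = 0, t = 1/3.

s = 0, t = 1/3, minimum P = -7/3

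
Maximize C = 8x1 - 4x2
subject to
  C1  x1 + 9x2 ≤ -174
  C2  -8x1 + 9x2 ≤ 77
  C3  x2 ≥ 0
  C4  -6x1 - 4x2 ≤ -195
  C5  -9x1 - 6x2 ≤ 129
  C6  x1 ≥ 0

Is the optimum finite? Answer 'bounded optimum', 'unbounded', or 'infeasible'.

infeasible

The boundaries x1 + 9x2 = -174 and -6x1 - 4x2 = -195 meet at (2451/50, -1239/50), but that point violates x2 ≥ 0. Every candidate vertex is excluded by some other constraint, so the feasible region is empty.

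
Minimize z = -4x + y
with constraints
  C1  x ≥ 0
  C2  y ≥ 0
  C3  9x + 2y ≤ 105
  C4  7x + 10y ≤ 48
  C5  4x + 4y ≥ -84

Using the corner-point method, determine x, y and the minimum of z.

The optimum lies where y = 0 and 7x + 10y = 48.
Solving simultaneously gives x = 48/7, y = 0.

x = 48/7, y = 0, minimum z = -192/7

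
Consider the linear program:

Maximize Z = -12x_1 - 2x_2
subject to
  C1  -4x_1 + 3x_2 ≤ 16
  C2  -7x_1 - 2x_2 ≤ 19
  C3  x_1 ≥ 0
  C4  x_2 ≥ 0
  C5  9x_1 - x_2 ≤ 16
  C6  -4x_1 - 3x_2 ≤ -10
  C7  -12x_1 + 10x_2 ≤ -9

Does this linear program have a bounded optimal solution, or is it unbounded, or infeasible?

bounded optimum

Extreme points and Z = -12x_1 - 2x_2:
  (58/31, 26/31) → Z = -748/31
  (151/78, 37/26) → Z = -339/13
  (127/76, 21/19) → Z = -423/19
The feasible region has finitely many vertices and no improving ray; the maximum is -423/19 at (127/76, 21/19).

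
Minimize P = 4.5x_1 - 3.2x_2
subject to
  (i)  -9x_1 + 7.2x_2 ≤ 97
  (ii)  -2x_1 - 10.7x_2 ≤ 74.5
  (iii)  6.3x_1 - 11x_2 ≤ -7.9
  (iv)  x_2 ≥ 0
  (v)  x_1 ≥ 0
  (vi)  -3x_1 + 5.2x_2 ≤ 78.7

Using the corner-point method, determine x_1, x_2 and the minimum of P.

Corner points and P = 4.5x_1 - 3.2x_2:
  (0, 485/36) → P = -388/9
  (778/315, 1391/84) → P = -4397/105
  (0, 79/110) → P = -632/275
The feasible region is unbounded (it extends along (110, 63), (26, 15)), but P strictly increases along every unbounded feasible direction, so there is no improving ray and the minimum is attained at a vertex.

x_1 = 0, x_2 = 485/36, minimum P = -388/9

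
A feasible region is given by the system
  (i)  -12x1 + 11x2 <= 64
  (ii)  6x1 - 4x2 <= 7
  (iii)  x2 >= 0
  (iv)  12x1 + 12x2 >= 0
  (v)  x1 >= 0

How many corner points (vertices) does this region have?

4

Intersecting each pair of boundary lines and keeping only the points that satisfy every inequality leaves:
  (37/2, 26)
  (0, 64/11)
  (7/6, 0)
  (0, 0)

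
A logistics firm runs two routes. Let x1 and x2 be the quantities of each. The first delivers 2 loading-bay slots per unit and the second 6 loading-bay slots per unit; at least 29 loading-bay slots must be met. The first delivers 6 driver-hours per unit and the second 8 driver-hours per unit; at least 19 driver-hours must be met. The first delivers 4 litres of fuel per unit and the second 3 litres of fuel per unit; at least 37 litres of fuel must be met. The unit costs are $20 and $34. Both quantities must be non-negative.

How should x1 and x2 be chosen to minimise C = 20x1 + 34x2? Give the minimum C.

Corner points and C = 20x1 + 34x2:
  (0, 37/3) → C = 1258/3
  (29/2, 0) → C = 290
  (15/2, 7/3) → C = 688/3
The feasible region is unbounded (it extends along (0, 1), (1, 0)), but C strictly increases along every unbounded feasible direction, so there is no improving ray and the minimum is attained at a vertex.

x1 = 15/2, x2 = 7/3, minimum C = 688/3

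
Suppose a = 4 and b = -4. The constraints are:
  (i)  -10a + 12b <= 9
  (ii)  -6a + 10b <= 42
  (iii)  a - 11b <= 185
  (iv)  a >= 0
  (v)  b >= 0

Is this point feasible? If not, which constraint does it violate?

not feasible — violates (v)

Constraint (v): b = -4, which is not ≥ 0. All other constraints are satisfied.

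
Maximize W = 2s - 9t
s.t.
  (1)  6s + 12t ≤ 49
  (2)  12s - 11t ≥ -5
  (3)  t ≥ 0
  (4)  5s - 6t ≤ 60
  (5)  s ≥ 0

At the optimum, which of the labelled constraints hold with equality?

(1) and (3)

Feasible corners and W = 2s - 9t:
  (479/210, 103/35) → W = -2302/105
  (49/6, 0) → W = 49/3
  (0, 5/11) → W = -45/11
  (0, 0) → W = 0

The maximum is at (49/6, 0). Substituting into each constraint, equality holds for (1) and (3); the remaining constraints have slack.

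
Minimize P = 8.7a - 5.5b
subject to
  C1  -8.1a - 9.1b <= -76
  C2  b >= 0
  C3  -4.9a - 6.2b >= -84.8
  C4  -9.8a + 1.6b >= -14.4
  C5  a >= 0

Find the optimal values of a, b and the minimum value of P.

Vertices and P = 8.7a - 5.5b:
  (12632/5107, 31408/5107) → P = -314228/25535
  (0, 760/91) → P = -4180/91
  (5624/1715, 388/35) → P = -278186/8575
  (0, 424/31) → P = -2332/31

The binding constraints are -4.9a - 6.2b = -84.8 and a = 0.
Solving simultaneously gives a = 0, b = 424/31.

a = 0, b = 424/31, minimum P = -2332/31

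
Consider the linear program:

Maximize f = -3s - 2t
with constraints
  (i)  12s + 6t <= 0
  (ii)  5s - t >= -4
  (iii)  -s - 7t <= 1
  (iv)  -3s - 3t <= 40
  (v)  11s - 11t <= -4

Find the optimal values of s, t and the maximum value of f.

s = -29/36, t = -1/36, maximum f = 89/36

Corner points and f = -3s - 2t:
  (-4/7, 8/7) → f = -4/7
  (-4/33, 8/33) → f = -4/33
  (-29/36, -1/36) → f = 89/36
  (-39/88, -7/88) → f = 131/88

The binding constraints are 5s - t = -4 and -s - 7t = 1.
Solving simultaneously gives s = -29/36, t = -1/36.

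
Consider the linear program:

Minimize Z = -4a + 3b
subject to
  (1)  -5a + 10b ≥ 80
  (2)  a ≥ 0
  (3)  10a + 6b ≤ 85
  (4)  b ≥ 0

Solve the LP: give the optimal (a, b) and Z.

Extreme points and Z = -4a + 3b:
  (0, 8) → Z = 24
  (37/13, 245/26) → Z = 439/26
  (0, 85/6) → Z = 85/2

a = 37/13, b = 245/26, minimum Z = 439/26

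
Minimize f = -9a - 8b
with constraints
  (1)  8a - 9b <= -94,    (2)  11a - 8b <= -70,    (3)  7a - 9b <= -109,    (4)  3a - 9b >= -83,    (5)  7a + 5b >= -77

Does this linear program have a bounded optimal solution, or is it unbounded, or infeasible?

bounded optimum

Corner points and f = -9a - 8b:
  (-13/2, 127/18) → f = 37/18
  (-619/49, 16/7) → f = 4675/49
  (-554/39, 175/39) → f = 3586/39
The feasible region has finitely many vertices and no improving ray; the minimum is 37/18 at (-13/2, 127/18).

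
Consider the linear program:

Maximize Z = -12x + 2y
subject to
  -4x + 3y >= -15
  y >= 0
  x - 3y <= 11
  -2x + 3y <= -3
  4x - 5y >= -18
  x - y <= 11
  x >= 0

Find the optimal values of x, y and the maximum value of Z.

x = 3/2, y = 0, maximum Z = -18

Corner points and Z = -12x + 2y:
  (15/4, 0) → Z = -45
  (6, 3) → Z = -66
  (3/2, 0) → Z = -18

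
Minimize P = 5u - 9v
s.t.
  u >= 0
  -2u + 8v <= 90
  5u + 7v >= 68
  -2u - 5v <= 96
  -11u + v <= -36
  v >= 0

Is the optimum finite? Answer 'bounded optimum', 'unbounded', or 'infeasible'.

bounded optimum

Extreme points and P = 5u - 9v:
  (189/43, 531/43) → P = -3834/43
  (160/41, 284/41) → P = -1756/41
  (68/5, 0) → P = 68
The feasible region has finitely many vertices and no improving ray; the minimum is -3834/43 at (189/43, 531/43).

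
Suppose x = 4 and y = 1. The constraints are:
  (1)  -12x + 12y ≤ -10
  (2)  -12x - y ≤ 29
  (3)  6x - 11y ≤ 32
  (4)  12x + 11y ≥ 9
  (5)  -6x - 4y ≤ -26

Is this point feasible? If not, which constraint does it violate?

(1): -36 ≤ -10 ✓
(2): -49 ≤ 29 ✓
(3): 13 ≤ 32 ✓
(4): 59 ≥ 9 ✓
(5): -28 ≤ -26 ✓

feasible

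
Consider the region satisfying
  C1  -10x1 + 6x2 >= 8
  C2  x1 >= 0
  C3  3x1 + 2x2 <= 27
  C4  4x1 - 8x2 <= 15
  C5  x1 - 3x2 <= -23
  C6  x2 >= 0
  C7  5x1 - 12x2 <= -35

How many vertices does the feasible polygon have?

3

Intersecting each pair of boundary lines and keeping only the points that satisfy every inequality leaves:
  (0, 27/2)
  (0, 23/3)
  (35/11, 96/11)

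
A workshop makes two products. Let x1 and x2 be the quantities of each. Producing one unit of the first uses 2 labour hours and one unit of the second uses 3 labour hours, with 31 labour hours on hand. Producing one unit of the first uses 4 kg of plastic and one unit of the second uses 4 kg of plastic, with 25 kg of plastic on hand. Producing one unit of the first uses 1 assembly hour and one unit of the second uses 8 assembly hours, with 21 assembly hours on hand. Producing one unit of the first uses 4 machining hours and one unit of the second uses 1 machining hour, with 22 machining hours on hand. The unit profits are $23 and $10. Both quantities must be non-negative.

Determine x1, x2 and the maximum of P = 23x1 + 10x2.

x1 = 21/4, x2 = 1, maximum P = 523/4

Extreme points and P = 23x1 + 10x2:
  (0, 0) → P = 0
  (0, 21/8) → P = 105/4
  (11/2, 0) → P = 253/2
  (29/7, 59/28) → P = 1629/14
  (21/4, 1) → P = 523/4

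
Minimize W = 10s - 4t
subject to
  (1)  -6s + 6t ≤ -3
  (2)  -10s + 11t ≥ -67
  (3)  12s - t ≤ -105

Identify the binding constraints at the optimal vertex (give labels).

Feasible corners and W = 10s - 4t:
  (-123/2, -62) → W = -367
  (-211/22, -111/11) → W = -611/11
  (-611/61, -927/61) → W = -2402/61

The minimum is at (-123/2, -62). Substituting into each constraint, equality holds for (1) and (2); the remaining constraints have slack.

(1) and (2)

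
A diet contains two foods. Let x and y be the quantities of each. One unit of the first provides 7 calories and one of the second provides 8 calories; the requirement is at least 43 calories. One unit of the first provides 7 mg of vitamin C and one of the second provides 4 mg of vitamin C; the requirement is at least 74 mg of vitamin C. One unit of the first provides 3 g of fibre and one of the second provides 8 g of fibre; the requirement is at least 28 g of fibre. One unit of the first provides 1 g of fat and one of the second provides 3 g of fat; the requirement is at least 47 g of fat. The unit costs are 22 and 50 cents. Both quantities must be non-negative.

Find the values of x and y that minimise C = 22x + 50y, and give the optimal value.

Extreme points and C = 22x + 50y:
  (0, 37/2) → C = 925
  (47, 0) → C = 1034
  (2, 15) → C = 794
The feasible region is unbounded (it extends along (0, 1), (1, 0)), but C strictly increases along every unbounded feasible direction, so there is no improving ray and the minimum is attained at a vertex.

The optimum lies where 7x + 4y = 74 and x + 3y = 47.
Solving simultaneously gives x = 2, y = 15.

x = 2, y = 15, minimum C = 794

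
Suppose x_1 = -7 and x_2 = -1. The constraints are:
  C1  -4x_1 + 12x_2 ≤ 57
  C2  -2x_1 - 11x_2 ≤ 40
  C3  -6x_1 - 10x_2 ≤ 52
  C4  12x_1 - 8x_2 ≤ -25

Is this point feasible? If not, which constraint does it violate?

C1: 16 ≤ 57 ✓
C2: 25 ≤ 40 ✓
C3: 52 ≤ 52 ✓
C4: -76 ≤ -25 ✓

feasible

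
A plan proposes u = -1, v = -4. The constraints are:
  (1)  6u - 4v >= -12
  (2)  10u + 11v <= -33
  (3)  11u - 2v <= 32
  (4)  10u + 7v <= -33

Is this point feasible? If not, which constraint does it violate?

feasible

(1): 10 ≥ -12 ✓
(2): -54 ≤ -33 ✓
(3): -3 ≤ 32 ✓
(4): -38 ≤ -33 ✓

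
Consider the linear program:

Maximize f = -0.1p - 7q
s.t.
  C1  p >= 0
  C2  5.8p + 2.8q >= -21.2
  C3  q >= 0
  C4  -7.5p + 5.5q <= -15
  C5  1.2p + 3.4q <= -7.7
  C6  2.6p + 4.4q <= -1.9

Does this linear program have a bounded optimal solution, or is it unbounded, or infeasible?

The boundaries p = 0 and 5.8p + 2.8q = -21.2 meet at (0, -53/7), but that point violates q ≥ 0. Every candidate vertex is excluded by some other constraint, so the feasible region is empty.

infeasible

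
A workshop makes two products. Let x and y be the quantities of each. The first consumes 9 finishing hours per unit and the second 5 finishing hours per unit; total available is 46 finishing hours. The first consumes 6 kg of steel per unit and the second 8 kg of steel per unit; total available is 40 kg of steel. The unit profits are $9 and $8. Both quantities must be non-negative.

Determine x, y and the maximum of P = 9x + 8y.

Feasible corners and P = 9x + 8y:
  (0, 0) → P = 0
  (0, 5) → P = 40
  (46/9, 0) → P = 46
  (4, 2) → P = 52

x = 4, y = 2, maximum P = 52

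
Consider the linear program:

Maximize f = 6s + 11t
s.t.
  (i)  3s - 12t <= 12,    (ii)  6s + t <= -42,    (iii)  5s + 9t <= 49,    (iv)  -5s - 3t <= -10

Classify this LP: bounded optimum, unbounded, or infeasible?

The boundaries 3s - 12t = 12 and 6s + t = -42 meet at (-164/25, -66/25), but that point violates -5s - 3t ≤ -10. Every candidate vertex is excluded by some other constraint, so the feasible region is empty.

infeasible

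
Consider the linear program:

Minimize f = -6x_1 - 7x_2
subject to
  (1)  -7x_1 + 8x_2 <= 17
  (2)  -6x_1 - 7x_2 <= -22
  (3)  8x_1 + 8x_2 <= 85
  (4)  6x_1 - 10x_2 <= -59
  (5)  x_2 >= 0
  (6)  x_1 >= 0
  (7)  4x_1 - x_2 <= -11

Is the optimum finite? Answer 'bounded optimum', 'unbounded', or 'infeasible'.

The boundaries x_1 = 0 and 4x_1 - x_2 = -11 meet at (0, 11), but that point violates -7x_1 + 8x_2 ≤ 17. Every candidate vertex is excluded by some other constraint, so the feasible region is empty.

infeasible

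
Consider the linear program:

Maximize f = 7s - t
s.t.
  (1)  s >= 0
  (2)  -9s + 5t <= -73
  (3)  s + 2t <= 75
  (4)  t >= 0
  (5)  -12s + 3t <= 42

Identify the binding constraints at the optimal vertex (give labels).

Vertices and f = 7s - t:
  (521/23, 602/23) → f = 3045/23
  (73/9, 0) → f = 511/9
  (75, 0) → f = 525

The maximum is at (75, 0). Substituting into each constraint, equality holds for (3) and (4); the remaining constraints have slack.

(3) and (4)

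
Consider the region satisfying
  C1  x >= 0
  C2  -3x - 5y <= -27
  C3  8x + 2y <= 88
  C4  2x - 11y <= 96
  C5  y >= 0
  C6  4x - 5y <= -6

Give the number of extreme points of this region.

4

Of the 15 pairwise boundary intersections, those satisfying every inequality are:
  (0, 27/5)
  (0, 44)
  (3, 18/5)
  (107/12, 25/3)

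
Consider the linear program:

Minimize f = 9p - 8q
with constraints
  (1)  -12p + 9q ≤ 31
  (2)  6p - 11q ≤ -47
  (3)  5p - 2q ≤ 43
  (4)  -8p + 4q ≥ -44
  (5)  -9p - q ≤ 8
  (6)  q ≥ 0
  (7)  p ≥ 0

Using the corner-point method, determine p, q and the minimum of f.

p = 449/21, q = 671/21, minimum f = -1327/21

Corner points and f = 9p - 8q:
  (41/39, 63/13) → f = -381/13
  (449/21, 671/21) → f = -1327/21
  (21/2, 10) → f = 29/2
  (21, 31) → f = -59

The binding constraints are -12p + 9q = 31 and 5p - 2q = 43.
Solving simultaneously gives p = 449/21, q = 671/21.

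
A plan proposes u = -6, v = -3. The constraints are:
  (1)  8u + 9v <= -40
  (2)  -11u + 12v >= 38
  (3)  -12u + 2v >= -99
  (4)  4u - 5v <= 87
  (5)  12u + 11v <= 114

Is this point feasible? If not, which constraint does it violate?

Constraint (2): -11u + 12v = 30, which is not ≥ 38. All other constraints are satisfied.

not feasible — violates (2)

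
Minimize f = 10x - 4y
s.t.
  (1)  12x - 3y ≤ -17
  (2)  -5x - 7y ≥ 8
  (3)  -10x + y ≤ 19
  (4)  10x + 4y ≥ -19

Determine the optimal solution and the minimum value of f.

x = -47/25, y = 1/5, minimum f = -98/5

Corner points and f = 10x - 4y:
  (-13/9, -1/9) → f = -14
  (-125/78, -29/39) → f = -509/39
  (-47/25, 1/5) → f = -98/5
  (-19/10, 0) → f = -19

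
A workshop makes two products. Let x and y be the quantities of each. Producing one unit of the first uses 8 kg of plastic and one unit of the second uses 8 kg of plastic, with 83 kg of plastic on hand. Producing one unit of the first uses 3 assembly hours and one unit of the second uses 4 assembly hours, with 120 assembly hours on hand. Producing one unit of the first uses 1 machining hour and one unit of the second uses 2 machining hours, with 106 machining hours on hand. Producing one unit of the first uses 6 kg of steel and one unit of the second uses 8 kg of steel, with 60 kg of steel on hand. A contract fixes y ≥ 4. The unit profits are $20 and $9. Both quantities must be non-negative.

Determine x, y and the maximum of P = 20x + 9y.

x = 14/3, y = 4, maximum P = 388/3

Extreme points and P = 20x + 9y:
  (0, 15/2) → P = 135/2
  (0, 4) → P = 36
  (14/3, 4) → P = 388/3

The binding constraints are 6x + 8y = 60 and y = 4.
Solving simultaneously gives x = 14/3, y = 4.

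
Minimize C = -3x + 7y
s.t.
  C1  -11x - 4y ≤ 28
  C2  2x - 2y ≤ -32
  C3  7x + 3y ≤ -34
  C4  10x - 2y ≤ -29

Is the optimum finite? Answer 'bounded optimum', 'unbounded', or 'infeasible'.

infeasible

The boundaries -11x - 4y = 28 and 2x - 2y = -32 meet at (-92/15, 148/15), but that point violates 7x + 3y ≤ -34. Every candidate vertex is excluded by some other constraint, so the feasible region is empty.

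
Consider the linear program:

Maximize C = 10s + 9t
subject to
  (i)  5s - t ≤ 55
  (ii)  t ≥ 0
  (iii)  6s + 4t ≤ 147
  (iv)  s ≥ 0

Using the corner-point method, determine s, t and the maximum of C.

s = 0, t = 147/4, maximum C = 1323/4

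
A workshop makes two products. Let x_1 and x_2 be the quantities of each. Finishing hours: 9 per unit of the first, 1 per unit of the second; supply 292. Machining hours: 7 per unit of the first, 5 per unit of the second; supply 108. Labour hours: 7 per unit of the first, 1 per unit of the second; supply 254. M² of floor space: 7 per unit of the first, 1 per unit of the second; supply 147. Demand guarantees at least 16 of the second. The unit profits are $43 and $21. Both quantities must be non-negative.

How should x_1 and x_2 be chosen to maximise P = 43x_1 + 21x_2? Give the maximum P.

x_1 = 4, x_2 = 16, maximum P = 508

Vertices and P = 43x_1 + 21x_2:
  (0, 108/5) → P = 2268/5
  (0, 16) → P = 336
  (4, 16) → P = 508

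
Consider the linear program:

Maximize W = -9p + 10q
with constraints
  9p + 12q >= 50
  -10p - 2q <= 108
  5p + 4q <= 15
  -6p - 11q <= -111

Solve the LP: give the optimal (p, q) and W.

p = -77/5, q = 23, maximum W = 1843/5

Corner points and W = -9p + 10q:
  (-77/5, 23) → W = 1843/5
  (-705/49, 879/49) → W = 15135/49
  (-9, 15) → W = 231

The optimum lies where -10p - 2q = 108 and 5p + 4q = 15.
Solving simultaneously gives p = -77/5, q = 23.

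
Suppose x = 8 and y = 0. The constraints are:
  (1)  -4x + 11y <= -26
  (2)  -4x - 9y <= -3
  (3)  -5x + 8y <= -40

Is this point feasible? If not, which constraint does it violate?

(1): -32 ≤ -26 ✓
(2): -32 ≤ -3 ✓
(3): -40 ≤ -40 ✓

feasible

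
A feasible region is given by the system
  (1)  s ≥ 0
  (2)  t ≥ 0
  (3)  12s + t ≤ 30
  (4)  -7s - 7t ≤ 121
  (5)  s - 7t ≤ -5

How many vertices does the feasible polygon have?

3

Intersecting each pair of boundary lines and keeping only the points that satisfy every inequality leaves:
  (0, 30)
  (0, 5/7)
  (41/17, 18/17)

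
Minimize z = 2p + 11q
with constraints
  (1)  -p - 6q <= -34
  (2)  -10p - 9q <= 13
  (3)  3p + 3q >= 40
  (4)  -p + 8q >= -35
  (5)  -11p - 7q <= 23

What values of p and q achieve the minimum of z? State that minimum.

p = 46/5, q = 62/15, minimum z = 958/15

Extreme points and z = 2p + 11q:
  (46/5, 62/15) → z = 958/15
  (241/7, -1/14) → z = 953/14
  (-349/12, 509/12) → z = 4901/12
The feasible region is unbounded (it extends along (-7, 11), (8, 1)), but z strictly increases along every unbounded feasible direction, so there is no improving ray and the minimum is attained at a vertex.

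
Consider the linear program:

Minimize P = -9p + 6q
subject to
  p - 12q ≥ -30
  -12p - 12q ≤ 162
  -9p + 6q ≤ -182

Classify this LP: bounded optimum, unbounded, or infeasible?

unbounded

From the feasible point (394/17, 226/51), moving in the direction (12, -12) keeps every constraint satisfied while P decreases without bound.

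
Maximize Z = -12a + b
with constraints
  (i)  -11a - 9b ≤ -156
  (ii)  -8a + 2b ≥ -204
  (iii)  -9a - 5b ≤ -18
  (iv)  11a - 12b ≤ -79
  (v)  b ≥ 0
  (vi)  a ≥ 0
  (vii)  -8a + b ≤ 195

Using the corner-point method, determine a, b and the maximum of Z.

Corner points and Z = -12a + b:
  (387/77, 235/21) → Z = -1621/33
  (0, 52/3) → Z = 52/3
  (1303/37, 1438/37) → Z = -14198/37
  (0, 195) → Z = 195
The feasible region is unbounded (it extends along (1, 8), (1, 4)), but Z strictly decreases along every unbounded feasible direction, so there is no improving ray and the maximum is attained at a vertex.

a = 0, b = 195, maximum Z = 195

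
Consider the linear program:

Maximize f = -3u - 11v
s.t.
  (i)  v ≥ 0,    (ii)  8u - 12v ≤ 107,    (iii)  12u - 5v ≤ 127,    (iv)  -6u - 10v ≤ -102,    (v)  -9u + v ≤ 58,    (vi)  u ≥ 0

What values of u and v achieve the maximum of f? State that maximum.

u = 178/15, v = 77/25, maximum f = -1737/25

Feasible corners and f = -3u - 11v:
  (178/15, 77/25) → f = -1737/25
  (0, 51/5) → f = -561/5
  (0, 58) → f = -638
The feasible region is unbounded (it extends along (5, 12), (1, 9)), but f strictly decreases along every unbounded feasible direction, so there is no improving ray and the maximum is attained at a vertex.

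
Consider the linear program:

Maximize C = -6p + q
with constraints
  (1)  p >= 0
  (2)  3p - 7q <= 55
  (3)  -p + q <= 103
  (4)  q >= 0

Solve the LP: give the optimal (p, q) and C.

p = 0, q = 103, maximum C = 103

Extreme points and C = -6p + q:
  (0, 103) → C = 103
  (0, 0) → C = 0
  (55/3, 0) → C = -110
The feasible region is unbounded (it extends along (1, 1), (7, 3)), but C strictly decreases along every unbounded feasible direction, so there is no improving ray and the maximum is attained at a vertex.

The optimum lies where p = 0 and -p + q = 103.
Solving simultaneously gives p = 0, q = 103.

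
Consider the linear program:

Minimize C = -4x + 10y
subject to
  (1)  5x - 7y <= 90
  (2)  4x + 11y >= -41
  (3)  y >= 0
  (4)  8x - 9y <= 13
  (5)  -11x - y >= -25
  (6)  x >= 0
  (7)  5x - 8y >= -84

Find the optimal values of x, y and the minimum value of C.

x = 13/8, y = 0, minimum C = -13/2

Extreme points and C = -4x + 10y:
  (13/8, 0) → C = -13/2
  (0, 0) → C = 0
  (238/107, 57/107) → C = -382/107
  (116/93, 1049/93) → C = 3342/31
  (0, 21/2) → C = 105

At the optimal vertex, y = 0 and 8x - 9y = 13.
Solving simultaneously gives x = 13/8, y = 0.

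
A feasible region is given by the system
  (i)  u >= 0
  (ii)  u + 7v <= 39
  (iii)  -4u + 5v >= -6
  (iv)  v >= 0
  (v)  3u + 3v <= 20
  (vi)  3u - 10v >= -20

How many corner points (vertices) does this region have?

5

Of the 15 pairwise boundary intersections, those satisfying every inequality are:
  (0, 0)
  (0, 2)
  (3/2, 0)
  (118/27, 62/27)
  (140/39, 40/13)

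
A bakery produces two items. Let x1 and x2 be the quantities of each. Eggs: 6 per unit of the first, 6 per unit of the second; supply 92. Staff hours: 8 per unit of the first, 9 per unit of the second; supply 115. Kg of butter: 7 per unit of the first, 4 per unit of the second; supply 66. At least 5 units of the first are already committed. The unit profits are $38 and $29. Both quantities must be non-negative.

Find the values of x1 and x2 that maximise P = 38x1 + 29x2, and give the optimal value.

x1 = 5, x2 = 31/4, maximum P = 1659/4

Corner points and P = 38x1 + 29x2:
  (66/7, 0) → P = 2508/7
  (5, 0) → P = 190
  (5, 31/4) → P = 1659/4

The optimum lies where 7x1 + 4x2 = 66 and x1 = 5.
Solving simultaneously gives x1 = 5, x2 = 31/4.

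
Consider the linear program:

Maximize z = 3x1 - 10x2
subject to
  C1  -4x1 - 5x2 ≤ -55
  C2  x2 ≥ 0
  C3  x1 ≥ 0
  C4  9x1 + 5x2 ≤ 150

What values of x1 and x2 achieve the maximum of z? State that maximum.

Vertices and z = 3x1 - 10x2:
  (55/4, 0) → z = 165/4
  (0, 11) → z = -110
  (50/3, 0) → z = 50
  (0, 30) → z = -300

At the optimal vertex, x2 = 0 and 9x1 + 5x2 = 150.
Solving simultaneously gives x1 = 50/3, x2 = 0.

x1 = 50/3, x2 = 0, maximum z = 50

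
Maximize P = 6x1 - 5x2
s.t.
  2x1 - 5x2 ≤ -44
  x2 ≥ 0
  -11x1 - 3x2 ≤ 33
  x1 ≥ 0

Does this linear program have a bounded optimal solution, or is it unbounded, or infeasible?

From the feasible point (0, 44/5), moving in the direction (5, 2) keeps every constraint satisfied while P increases without bound.

unbounded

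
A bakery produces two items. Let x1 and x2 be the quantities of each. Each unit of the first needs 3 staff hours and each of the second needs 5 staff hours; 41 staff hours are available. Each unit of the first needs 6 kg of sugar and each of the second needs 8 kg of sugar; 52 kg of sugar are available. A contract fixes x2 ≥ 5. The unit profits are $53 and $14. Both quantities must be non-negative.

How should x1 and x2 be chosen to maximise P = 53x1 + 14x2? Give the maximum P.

At the optimal vertex, 6x1 + 8x2 = 52 and x2 = 5.
Solving simultaneously gives x1 = 2, x2 = 5.

x1 = 2, x2 = 5, maximum P = 176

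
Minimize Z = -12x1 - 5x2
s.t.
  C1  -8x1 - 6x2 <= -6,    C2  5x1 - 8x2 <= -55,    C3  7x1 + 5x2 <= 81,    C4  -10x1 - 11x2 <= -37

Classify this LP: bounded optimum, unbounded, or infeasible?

Feasible corners and Z = -12x1 - 5x2:
  (-39/7, 59/7) → Z = 173/7
  (373/81, 790/81) → Z = -8426/81
  (-103/45, 49/9) → Z = 11/45
The feasible region has finitely many vertices and no improving ray; the minimum is -8426/81 at (373/81, 790/81).

bounded optimum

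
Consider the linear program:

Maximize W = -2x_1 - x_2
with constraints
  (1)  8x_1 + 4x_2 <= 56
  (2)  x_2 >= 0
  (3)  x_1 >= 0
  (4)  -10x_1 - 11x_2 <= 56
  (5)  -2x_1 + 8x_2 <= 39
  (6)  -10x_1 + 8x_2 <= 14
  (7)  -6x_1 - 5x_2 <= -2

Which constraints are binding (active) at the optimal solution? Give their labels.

(3) and (7)

Corner points and W = -2x_1 - x_2:
  (7, 0) → W = -14
  (73/18, 53/9) → W = -14
  (1/3, 0) → W = -2/3
  (0, 7/4) → W = -7/4
  (0, 2/5) → W = -2/5
  (25/8, 181/32) → W = -381/32

The maximum is at (0, 2/5). Substituting into each constraint, equality holds for (3) and (7); the remaining constraints have slack.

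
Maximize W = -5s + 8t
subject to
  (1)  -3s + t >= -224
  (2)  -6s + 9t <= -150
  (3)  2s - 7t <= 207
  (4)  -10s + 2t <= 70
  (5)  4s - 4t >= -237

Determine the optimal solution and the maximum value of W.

s = 622/7, t = 298/7, maximum W = -726/7

The optimum lies where -3s + t = -224 and -6s + 9t = -150.
Solving simultaneously gives s = 622/7, t = 298/7.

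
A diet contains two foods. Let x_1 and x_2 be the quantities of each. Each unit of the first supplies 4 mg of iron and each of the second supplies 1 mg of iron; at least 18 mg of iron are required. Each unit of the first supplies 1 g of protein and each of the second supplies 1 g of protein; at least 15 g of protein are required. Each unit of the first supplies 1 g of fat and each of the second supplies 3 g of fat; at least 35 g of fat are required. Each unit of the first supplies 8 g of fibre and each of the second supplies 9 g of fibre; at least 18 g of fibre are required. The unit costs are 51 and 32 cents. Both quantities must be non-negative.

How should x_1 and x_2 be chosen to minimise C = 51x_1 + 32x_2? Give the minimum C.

The feasible region is unbounded (it extends along (0, 1), (1, 0)), but C strictly increases along every unbounded feasible direction, so there is no improving ray and the minimum is attained at a vertex.

The binding constraints are 4x_1 + x_2 = 18 and x_1 + x_2 = 15.
Solving simultaneously gives x_1 = 1, x_2 = 14.

x_1 = 1, x_2 = 14, minimum C = 499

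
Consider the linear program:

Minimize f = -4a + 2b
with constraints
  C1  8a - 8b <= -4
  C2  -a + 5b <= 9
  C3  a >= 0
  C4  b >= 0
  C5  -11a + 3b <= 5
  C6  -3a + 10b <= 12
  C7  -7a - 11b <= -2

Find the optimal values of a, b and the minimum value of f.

a = 1, b = 3/2, minimum f = -1

Vertices and f = -4a + 2b:
  (0, 1/2) → f = 1
  (1, 3/2) → f = -1
  (0, 6/5) → f = 12/5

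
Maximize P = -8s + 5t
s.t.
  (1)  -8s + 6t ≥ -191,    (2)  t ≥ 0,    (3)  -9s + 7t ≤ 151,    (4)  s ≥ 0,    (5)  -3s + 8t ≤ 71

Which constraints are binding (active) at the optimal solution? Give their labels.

(4) and (5)

Extreme points and P = -8s + 5t:
  (191/8, 0) → P = -191
  (977/23, 1141/46) → P = -9927/46
  (0, 0) → P = 0
  (0, 71/8) → P = 355/8

The maximum is at (0, 71/8). Substituting into each constraint, equality holds for (4) and (5); the remaining constraints have slack.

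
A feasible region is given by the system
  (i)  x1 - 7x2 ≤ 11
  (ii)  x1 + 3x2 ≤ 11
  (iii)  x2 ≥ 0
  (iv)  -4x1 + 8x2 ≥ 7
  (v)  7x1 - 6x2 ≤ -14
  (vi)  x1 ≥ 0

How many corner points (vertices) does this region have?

3

Intersecting each pair of boundary lines and keeping only the points that satisfy every inequality leaves:
  (8/9, 91/27)
  (0, 11/3)
  (0, 7/3)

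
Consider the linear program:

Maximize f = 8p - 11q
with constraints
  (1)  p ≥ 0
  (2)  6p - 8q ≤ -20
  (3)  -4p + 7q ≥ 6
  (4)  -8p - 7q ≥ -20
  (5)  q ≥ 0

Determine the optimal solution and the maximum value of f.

p = 0, q = 5/2, maximum f = -55/2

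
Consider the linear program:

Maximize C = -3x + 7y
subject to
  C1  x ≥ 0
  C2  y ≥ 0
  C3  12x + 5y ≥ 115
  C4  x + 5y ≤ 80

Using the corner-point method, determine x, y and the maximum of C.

At the optimal vertex, 12x + 5y = 115 and x + 5y = 80.
Solving simultaneously gives x = 35/11, y = 169/11.

x = 35/11, y = 169/11, maximum C = 98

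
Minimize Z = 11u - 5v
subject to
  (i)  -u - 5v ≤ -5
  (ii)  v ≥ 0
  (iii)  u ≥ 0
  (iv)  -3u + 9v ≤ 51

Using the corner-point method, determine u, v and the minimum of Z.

u = 0, v = 17/3, minimum Z = -85/3

Corner points and Z = 11u - 5v:
  (5, 0) → Z = 55
  (0, 1) → Z = -5
  (0, 17/3) → Z = -85/3
The feasible region is unbounded (it extends along (3, 1), (1, 0)), but Z strictly increases along every unbounded feasible direction, so there is no improving ray and the minimum is attained at a vertex.

The optimum lies where u = 0 and -3u + 9v = 51.
Solving simultaneously gives u = 0, v = 17/3.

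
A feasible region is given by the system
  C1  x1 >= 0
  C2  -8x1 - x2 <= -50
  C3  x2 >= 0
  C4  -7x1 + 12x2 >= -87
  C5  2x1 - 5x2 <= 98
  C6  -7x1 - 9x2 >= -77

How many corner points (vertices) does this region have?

3

Pairwise boundary intersections that survive every other constraint:
  (25/4, 0)
  (373/65, 266/65)
  (11, 0)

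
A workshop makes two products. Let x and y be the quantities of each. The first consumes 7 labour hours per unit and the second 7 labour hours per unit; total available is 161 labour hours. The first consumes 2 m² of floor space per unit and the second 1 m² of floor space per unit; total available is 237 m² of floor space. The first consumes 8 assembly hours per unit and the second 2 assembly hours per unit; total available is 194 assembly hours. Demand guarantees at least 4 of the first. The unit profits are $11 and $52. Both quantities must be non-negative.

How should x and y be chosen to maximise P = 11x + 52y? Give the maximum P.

Corner points and P = 11x + 52y:
  (23, 0) → P = 253
  (4, 0) → P = 44
  (4, 19) → P = 1032

x = 4, y = 19, maximum P = 1032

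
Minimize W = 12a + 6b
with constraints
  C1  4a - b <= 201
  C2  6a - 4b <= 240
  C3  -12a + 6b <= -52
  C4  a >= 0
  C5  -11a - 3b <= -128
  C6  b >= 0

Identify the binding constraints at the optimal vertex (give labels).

C5 and C6

Vertices and W = 12a + 6b:
  (282/5, 123/5) → W = 4122/5
  (577/6, 551/3) → W = 2256
  (40, 0) → W = 480
  (154/17, 482/51) → W = 2812/17
  (128/11, 0) → W = 1536/11

The minimum is at (128/11, 0). Substituting into each constraint, equality holds for C5 and C6; the remaining constraints have slack.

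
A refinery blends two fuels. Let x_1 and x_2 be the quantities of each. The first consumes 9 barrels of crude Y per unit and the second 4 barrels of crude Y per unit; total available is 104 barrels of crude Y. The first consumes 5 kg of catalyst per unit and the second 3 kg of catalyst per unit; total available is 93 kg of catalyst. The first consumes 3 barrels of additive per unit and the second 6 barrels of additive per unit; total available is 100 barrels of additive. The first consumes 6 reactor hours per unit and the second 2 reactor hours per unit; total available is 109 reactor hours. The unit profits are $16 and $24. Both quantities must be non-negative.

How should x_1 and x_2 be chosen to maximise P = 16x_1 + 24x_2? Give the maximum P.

Feasible corners and P = 16x_1 + 24x_2:
  (0, 0) → P = 0
  (0, 50/3) → P = 400
  (104/9, 0) → P = 1664/9
  (16/3, 14) → P = 1264/3

The optimum lies where 9x_1 + 4x_2 = 104 and 3x_1 + 6x_2 = 100.
Solving simultaneously gives x_1 = 16/3, x_2 = 14.

x_1 = 16/3, x_2 = 14, maximum P = 1264/3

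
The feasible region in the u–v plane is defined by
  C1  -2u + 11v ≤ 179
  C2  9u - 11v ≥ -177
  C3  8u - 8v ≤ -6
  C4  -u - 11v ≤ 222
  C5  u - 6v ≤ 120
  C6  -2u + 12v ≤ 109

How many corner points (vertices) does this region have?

4

Pairwise boundary intersections that survive every other constraint:
  (-399/10, -1821/110)
  (-925/86, 627/86)
  (-307/16, -295/16)
  (10, 43/4)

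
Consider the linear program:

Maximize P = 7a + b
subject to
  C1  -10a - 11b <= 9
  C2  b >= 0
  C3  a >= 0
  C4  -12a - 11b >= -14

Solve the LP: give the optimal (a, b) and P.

a = 7/6, b = 0, maximum P = 49/6

Corner points and P = 7a + b:
  (0, 0) → P = 0
  (7/6, 0) → P = 49/6
  (0, 14/11) → P = 14/11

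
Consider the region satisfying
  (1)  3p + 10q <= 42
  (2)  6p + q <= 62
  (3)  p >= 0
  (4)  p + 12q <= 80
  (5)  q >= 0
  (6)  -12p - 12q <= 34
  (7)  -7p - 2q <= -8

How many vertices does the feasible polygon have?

Intersecting each pair of boundary lines and keeping only the points that satisfy every inequality leaves:
  (578/57, 22/19)
  (0, 21/5)
  (31/3, 0)
  (0, 4)
  (8/7, 0)

5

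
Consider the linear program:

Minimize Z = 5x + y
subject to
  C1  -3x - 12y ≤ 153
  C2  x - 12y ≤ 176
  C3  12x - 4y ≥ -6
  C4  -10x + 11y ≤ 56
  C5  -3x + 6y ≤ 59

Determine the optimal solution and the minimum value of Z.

Vertices and Z = 5x + y:
  (23/4, -227/16) → Z = 233/16
  (-57/13, -303/26) → Z = -873/26
  (79/46, 153/23) → Z = 701/46
  (313/27, 422/27) → Z = 1987/27
The feasible region is unbounded (it extends along (12, 1), (2, 1)), but Z strictly increases along every unbounded feasible direction, so there is no improving ray and the minimum is attained at a vertex.

The optimum lies where -3x - 12y = 153 and 12x - 4y = -6.
Solving simultaneously gives x = -57/13, y = -303/26.

x = -57/13, y = -303/26, minimum Z = -873/26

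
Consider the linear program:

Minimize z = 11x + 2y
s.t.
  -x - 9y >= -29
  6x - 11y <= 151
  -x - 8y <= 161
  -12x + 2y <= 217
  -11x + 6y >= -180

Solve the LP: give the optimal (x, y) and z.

Vertices and z = 11x + 2y:
  (-379/22, 113/22) → z = -3943/22
  (598/35, 139/105) → z = 20012/105
  (-563/59, -1117/59) → z = -8427/59
  (1074/85, -581/85) → z = 10652/85
  (-21, -35/2) → z = -266

x = -21, y = -35/2, minimum z = -266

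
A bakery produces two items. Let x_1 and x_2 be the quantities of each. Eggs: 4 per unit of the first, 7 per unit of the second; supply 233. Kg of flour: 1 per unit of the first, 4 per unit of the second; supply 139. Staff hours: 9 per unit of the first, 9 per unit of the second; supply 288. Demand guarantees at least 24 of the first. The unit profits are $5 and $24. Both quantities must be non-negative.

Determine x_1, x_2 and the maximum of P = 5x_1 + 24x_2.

x_1 = 24, x_2 = 8, maximum P = 312

Extreme points and P = 5x_1 + 24x_2:
  (32, 0) → P = 160
  (24, 0) → P = 120
  (24, 8) → P = 312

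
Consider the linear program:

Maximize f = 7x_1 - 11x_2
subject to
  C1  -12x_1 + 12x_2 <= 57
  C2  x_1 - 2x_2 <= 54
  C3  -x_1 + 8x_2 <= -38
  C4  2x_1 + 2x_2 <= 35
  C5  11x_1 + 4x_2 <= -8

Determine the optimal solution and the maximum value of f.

x_1 = 100/13, x_2 = -301/13, maximum f = 4011/13

Feasible corners and f = 7x_1 - 11x_2:
  (-127/2, -235/4) → f = 807/4
  (-76/7, -171/28) → f = -247/28
  (100/13, -301/13) → f = 4011/13
  (22/23, -213/46) → f = 2651/46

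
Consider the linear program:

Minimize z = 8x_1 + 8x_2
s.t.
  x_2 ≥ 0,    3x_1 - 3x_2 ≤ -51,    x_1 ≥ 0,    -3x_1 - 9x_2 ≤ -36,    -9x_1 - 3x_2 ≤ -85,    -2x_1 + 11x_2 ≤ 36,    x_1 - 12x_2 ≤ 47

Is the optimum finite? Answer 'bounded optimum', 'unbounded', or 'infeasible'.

infeasible

The boundaries x_2 = 0 and -3x_1 - 9x_2 = -36 meet at (12, 0), but that point violates 3x_1 - 3x_2 ≤ -51. Every candidate vertex is excluded by some other constraint, so the feasible region is empty.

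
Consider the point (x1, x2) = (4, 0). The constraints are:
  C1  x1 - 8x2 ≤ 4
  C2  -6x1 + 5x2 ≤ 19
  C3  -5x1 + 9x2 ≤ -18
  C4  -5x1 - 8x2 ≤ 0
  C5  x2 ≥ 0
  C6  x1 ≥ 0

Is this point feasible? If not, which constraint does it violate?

C1: 4 ≤ 4 ✓
C2: -24 ≤ 19 ✓
C3: -20 ≤ -18 ✓
C4: -20 ≤ 0 ✓
C5: 0 ≥ 0 ✓
C6: 4 ≥ 0 ✓

feasible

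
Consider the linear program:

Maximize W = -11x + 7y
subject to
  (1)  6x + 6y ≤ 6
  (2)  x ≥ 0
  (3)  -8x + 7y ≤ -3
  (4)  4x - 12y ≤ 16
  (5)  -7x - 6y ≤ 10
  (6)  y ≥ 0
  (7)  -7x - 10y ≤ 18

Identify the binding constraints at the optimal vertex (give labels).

Vertices and W = -11x + 7y:
  (2/3, 1/3) → W = -5
  (1, 0) → W = -11
  (3/8, 0) → W = -33/8

The maximum is at (3/8, 0). Substituting into each constraint, equality holds for (3) and (6); the remaining constraints have slack.

(3) and (6)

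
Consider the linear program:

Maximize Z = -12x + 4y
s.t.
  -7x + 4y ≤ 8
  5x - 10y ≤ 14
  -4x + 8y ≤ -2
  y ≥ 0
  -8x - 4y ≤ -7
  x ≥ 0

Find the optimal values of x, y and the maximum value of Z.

Feasible corners and Z = -12x + 4y:
  (14/5, 0) → Z = -168/5
  (4/5, 3/20) → Z = -9
  (7/8, 0) → Z = -21/2
The feasible region is unbounded (it extends along (2, 1)), but Z strictly decreases along every unbounded feasible direction, so there is no improving ray and the maximum is attained at a vertex.

x = 4/5, y = 3/20, maximum Z = -9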